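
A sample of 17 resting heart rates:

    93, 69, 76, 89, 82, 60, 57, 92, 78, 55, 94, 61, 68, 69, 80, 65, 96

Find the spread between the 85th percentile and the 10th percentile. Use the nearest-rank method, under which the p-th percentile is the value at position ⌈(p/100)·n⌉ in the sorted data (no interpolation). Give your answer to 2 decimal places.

36.00

Sorted: 55, 57, 60, 61, 65, 68, 69, 69, 76, 78, 80, 82, 89, 92, 93, 94, 96.
n = 17.
P10: rank ⌈10/100·17⌉ = 2 → 57.
P85: rank ⌈85/100·17⌉ = 15 → 93.
Difference: 93 − 57 = 36.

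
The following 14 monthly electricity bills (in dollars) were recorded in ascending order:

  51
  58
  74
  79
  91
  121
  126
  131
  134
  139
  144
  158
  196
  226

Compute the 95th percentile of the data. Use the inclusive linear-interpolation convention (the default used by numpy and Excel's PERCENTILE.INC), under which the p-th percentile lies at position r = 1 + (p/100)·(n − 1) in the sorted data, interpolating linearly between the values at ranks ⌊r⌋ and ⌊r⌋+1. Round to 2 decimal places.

206.50

n = 14.
r = 1 + (95/100)·(14 − 1) = 1 + 12.35 = 13.35.
Rank 13 is 196 and rank 14 is 226.
Interpolate: 196 + 0.35·(226 − 196) = 196 + 0.35·30 = 206.5.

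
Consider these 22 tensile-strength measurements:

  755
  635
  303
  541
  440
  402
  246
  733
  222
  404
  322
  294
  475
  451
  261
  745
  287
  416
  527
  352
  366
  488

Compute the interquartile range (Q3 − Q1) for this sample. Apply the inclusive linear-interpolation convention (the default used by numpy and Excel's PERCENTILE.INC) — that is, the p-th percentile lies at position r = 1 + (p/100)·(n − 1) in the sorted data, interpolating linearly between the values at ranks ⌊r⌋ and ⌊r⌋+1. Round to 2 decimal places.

Sorted: 222, 246, 261, 287, 294, 303, 322, 352, 366, 402, 404, 416, 440, 451, 475, 488, 527, 541, 635, 733, 745, 755.
n = 22.
P25: r = 6.25; ranks 6–7 are 303, 322; interpolating gives 307.75.
P75: r = 16.75; ranks 16–17 are 488, 527; interpolating gives 517.25.
Difference: 517.25 − 307.75 = 209.5.

209.50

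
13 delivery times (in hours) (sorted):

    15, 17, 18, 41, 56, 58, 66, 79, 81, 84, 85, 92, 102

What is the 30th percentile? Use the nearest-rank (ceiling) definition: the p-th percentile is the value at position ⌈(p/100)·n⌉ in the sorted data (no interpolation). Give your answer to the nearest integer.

41

n = 13.
Position = ⌈30/100 · 13⌉ = ⌈3.9⌉ = 4.
The value at rank 4 is 41.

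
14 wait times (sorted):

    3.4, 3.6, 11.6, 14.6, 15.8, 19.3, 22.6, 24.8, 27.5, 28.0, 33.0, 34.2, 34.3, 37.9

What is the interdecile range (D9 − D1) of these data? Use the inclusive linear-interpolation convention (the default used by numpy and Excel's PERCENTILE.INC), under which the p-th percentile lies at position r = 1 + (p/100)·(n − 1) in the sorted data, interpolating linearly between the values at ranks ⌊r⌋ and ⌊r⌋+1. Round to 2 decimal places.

n = 14.
P10: r = 2.3; ranks 2–3 are 3.6, 11.6; interpolating gives 6.
P90: r = 12.7; ranks 12–13 are 34.2, 34.3; interpolating gives 34.27.
Difference: 34.27 − 6 = 28.27.

28.27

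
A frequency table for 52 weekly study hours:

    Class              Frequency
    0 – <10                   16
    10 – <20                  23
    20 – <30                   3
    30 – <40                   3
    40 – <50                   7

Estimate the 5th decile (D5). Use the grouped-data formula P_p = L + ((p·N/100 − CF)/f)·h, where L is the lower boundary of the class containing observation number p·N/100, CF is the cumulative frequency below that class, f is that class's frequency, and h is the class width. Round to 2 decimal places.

14.35

N = 52; target position k = 50/100 · 52 = 26.
Cumulative frequencies: 16, 39, 42, 45, 52.
Observation 26 falls in the class 10 – <20.
L = 10, CF = 16, f = 23, h = 10.
P50 = 10 + ((26 − 16)/23)·10 = 10 + 4.34783 = 14.3478.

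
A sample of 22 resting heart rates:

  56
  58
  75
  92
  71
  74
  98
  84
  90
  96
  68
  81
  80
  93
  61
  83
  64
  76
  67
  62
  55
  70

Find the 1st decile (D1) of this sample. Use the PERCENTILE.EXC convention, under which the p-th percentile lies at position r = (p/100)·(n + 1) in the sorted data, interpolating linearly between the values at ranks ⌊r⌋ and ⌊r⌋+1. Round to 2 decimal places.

56.60

Sorted: 55, 56, 58, 61, 62, 64, 67, 68, 70, 71, 74, 75, 76, 80, 81, 83, 84, 90, 92, 93, 96, 98.
n = 22.
r = (10/100)·(22 + 1) = 2.3.
Rank 2 is 56 and rank 3 is 58.
Interpolate: 56 + 0.3·(58 − 56) = 56 + 0.3·2 = 56.6.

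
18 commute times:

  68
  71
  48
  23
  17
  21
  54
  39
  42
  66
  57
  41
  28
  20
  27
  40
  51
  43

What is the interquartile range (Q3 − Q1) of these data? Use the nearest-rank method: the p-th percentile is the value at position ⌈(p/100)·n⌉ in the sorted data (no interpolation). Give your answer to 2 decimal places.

27.00

Sorted: 17, 20, 21, 23, 27, 28, 39, 40, 41, 42, 43, 48, 51, 54, 57, 66, 68, 71.
n = 18.
P25: rank ⌈25/100·18⌉ = 5 → 27.
P75: rank ⌈75/100·18⌉ = 14 → 54.
Difference: 54 − 27 = 27.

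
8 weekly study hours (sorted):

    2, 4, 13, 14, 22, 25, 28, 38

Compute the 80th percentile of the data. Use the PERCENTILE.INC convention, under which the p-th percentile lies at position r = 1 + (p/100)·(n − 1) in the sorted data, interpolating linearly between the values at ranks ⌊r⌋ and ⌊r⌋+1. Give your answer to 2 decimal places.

26.80

n = 8.
r = 1 + (80/100)·(8 − 1) = 1 + 5.6 = 6.6.
Rank 6 is 25 and rank 7 is 28.
Interpolate: 25 + 0.6·(28 − 25) = 25 + 0.6·3 = 26.8.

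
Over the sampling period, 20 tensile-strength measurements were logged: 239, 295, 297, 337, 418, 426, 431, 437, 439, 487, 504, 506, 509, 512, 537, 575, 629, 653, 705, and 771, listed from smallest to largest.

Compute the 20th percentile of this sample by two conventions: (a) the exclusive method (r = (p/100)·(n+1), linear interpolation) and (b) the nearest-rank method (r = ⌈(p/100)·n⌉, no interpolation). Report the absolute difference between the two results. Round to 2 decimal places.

16.20

n = 20.
(a) r = 4.2; between ranks 4 (337) and 5 (418): 353.2.
(b) the nearest-rank method: rank 4 → 337.
|353.2 − 337| = 16.2.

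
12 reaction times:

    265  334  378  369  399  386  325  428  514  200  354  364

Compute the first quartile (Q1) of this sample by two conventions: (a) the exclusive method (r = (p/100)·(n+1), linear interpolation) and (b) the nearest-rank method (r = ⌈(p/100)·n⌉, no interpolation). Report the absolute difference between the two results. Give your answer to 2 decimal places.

Sorted: 200, 265, 325, 334, 354, 364, 369, 378, 386, 399, 428, 514.
n = 12.
(a) r = 3.25; between ranks 3 (325) and 4 (334): 327.25.
(b) the nearest-rank method: rank 3 → 325.
|327.25 − 325| = 2.25.

2.25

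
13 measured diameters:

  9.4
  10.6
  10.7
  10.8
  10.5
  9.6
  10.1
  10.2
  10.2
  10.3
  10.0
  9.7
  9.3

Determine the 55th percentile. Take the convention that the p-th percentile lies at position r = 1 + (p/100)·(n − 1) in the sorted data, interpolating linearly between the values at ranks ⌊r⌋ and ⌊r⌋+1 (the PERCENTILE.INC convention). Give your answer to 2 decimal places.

Sorted: 9.3, 9.4, 9.6, 9.7, 10.0, 10.1, 10.2, 10.2, 10.3, 10.5, 10.6, 10.7, 10.8.
n = 13.
r = 1 + (55/100)·(13 − 1) = 1 + 6.6 = 7.6.
Rank 7 is 10.2 and rank 8 is 10.2.
Interpolate: 10.2 + 0.6·(10.2 − 10.2) = 10.2 + 0.6·0 = 10.2.

10.20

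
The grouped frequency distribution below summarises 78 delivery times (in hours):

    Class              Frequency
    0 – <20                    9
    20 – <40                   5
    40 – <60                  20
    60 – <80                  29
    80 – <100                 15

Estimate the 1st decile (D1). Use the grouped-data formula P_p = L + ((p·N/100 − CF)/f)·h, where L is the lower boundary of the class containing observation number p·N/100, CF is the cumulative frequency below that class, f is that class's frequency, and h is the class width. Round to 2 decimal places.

17.33

N = 78; target position k = 10/100 · 78 = 7.8.
Cumulative frequencies: 9, 14, 34, 63, 78.
Observation 7.8 falls in the class 0 – <20.
L = 0, CF = 0, f = 9, h = 20.
P10 = 0 + ((7.8 − 0)/9)·20 = 0 + 17.3333 = 17.3333.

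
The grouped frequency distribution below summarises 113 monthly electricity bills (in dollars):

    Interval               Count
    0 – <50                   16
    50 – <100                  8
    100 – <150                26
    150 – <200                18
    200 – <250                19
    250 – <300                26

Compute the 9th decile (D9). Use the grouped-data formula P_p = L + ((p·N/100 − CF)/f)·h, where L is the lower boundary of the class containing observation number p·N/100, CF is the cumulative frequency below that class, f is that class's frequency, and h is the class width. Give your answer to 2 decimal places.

278.27

N = 113; target position k = 90/100 · 113 = 101.7.
Cumulative frequencies: 16, 24, 50, 68, 87, 113.
Observation 101.7 falls in the class 250 – <300.
L = 250, CF = 87, f = 26, h = 50.
P90 = 250 + ((101.7 − 87)/26)·50 = 250 + 28.2692 = 278.269.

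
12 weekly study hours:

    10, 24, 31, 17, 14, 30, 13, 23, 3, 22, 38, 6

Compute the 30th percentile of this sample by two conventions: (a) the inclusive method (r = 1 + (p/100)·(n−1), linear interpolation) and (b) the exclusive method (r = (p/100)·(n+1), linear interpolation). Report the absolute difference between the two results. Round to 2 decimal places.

Sorted: 3, 6, 10, 13, 14, 17, 22, 23, 24, 30, 31, 38.
n = 12.
(a) r = 4.3; between ranks 4 (13) and 5 (14): 13.3.
(b) r = 3.9; between ranks 3 (10) and 4 (13): 12.7.
|13.3 − 12.7| = 0.6.

0.60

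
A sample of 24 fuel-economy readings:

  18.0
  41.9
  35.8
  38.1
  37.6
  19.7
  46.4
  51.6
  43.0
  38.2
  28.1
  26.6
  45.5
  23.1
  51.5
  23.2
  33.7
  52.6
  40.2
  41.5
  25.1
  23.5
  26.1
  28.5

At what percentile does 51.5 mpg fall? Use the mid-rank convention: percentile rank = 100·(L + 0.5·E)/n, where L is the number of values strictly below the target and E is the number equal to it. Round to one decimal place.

Sorted: 18.0, 19.7, 23.1, 23.2, 23.5, 25.1, 26.1, 26.6, 28.1, 28.5, 33.7, 35.8, 37.6, 38.1, 38.2, 40.2, 41.5, 41.9, 43.0, 45.5, 46.4, 51.5, 51.6, 52.6.
Count below 51.5: L = 21; count equal: E = 1; n = 24.
Percentile rank = 100·(21 + 0.5·1)/24 = 100·21.5/24 = 89.58.

89.6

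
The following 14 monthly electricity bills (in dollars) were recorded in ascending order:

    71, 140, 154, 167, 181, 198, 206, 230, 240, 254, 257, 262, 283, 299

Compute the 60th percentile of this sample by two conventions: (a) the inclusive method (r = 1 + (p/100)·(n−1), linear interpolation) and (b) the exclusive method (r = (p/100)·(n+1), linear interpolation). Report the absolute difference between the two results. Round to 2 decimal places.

2.00

n = 14.
(a) r = 8.8; between ranks 8 (230) and 9 (240): 238.
(b) r = 9 → value at rank 9 = 240.
|238 − 240| = 2.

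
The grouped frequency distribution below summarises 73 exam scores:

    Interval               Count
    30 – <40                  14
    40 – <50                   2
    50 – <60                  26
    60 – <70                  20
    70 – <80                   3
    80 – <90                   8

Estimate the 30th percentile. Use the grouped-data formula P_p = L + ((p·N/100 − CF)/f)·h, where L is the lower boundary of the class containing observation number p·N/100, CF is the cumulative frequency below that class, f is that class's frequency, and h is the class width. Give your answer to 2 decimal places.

52.27

N = 73; target position k = 30/100 · 73 = 21.9.
Cumulative frequencies: 14, 16, 42, 62, 65, 73.
Observation 21.9 falls in the class 50 – <60.
L = 50, CF = 16, f = 26, h = 10.
P30 = 50 + ((21.9 − 16)/26)·10 = 50 + 2.26923 = 52.2692.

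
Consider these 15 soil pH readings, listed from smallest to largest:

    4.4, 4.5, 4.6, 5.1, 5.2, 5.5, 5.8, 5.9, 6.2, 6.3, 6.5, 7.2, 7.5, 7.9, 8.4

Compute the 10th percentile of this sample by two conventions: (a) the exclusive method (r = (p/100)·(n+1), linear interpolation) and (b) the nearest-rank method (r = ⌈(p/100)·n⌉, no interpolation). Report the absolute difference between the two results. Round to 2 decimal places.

0.04

n = 15.
(a) r = 1.6; between ranks 1 (4.4) and 2 (4.5): 4.46.
(b) the nearest-rank method: rank 2 → 4.5.
|4.46 − 4.5| = 0.04.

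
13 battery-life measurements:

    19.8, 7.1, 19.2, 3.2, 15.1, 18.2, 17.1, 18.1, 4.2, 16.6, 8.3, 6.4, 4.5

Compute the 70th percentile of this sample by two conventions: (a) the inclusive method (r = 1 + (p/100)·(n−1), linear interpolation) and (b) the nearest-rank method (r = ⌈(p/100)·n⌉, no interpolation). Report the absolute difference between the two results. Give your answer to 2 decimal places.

Sorted: 3.2, 4.2, 4.5, 6.4, 7.1, 8.3, 15.1, 16.6, 17.1, 18.1, 18.2, 19.2, 19.8.
n = 13.
(a) r = 9.4; between ranks 9 (17.1) and 10 (18.1): 17.5.
(b) the nearest-rank method: rank 10 → 18.1.
|17.5 − 18.1| = 0.6.

0.60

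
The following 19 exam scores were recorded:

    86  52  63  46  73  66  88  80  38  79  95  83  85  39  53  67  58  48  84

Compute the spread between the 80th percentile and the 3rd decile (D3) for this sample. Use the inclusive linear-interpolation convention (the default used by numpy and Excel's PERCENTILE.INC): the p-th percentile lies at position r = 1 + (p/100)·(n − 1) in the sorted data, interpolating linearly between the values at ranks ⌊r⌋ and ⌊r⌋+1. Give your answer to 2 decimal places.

Sorted: 38, 39, 46, 48, 52, 53, 58, 63, 66, 67, 73, 79, 80, 83, 84, 85, 86, 88, 95.
n = 19.
P30: r = 6.4; ranks 6–7 are 53, 58; interpolating gives 55.
P80: r = 15.4; ranks 15–16 are 84, 85; interpolating gives 84.4.
Difference: 84.4 − 55 = 29.4.

29.40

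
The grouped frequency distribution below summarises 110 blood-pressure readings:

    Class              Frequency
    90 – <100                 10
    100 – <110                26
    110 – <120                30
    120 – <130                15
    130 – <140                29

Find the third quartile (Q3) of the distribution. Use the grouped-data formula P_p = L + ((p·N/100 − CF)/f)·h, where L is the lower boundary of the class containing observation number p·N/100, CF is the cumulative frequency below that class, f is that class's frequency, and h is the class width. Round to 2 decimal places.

N = 110; target position k = 75/100 · 110 = 82.5.
Cumulative frequencies: 10, 36, 66, 81, 110.
Observation 82.5 falls in the class 130 – <140.
L = 130, CF = 81, f = 29, h = 10.
P75 = 130 + ((82.5 − 81)/29)·10 = 130 + 0.517241 = 130.517.

130.52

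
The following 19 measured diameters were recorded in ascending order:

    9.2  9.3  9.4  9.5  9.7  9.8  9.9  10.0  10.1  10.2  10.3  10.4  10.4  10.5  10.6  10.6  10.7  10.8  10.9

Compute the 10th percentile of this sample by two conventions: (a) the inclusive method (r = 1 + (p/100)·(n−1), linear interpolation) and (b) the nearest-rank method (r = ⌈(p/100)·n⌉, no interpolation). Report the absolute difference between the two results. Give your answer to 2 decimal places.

0.08

n = 19.
(a) r = 2.8; between ranks 2 (9.3) and 3 (9.4): 9.38.
(b) the nearest-rank method: rank 2 → 9.3.
|9.38 − 9.3| = 0.08.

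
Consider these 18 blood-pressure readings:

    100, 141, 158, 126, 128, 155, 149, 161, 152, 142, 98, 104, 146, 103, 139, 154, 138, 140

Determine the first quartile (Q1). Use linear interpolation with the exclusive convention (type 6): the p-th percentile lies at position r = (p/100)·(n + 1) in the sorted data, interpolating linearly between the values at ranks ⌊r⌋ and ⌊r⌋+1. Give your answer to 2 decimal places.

Sorted: 98, 100, 103, 104, 126, 128, 138, 139, 140, 141, 142, 146, 149, 152, 154, 155, 158, 161.
n = 18.
r = (25/100)·(18 + 1) = 4.75.
Rank 4 is 104 and rank 5 is 126.
Interpolate: 104 + 0.75·(126 − 104) = 104 + 0.75·22 = 120.5.

120.50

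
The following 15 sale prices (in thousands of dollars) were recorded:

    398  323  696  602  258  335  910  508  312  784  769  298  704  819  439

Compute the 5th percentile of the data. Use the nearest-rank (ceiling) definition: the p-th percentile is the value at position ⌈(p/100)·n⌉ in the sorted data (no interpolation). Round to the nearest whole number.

Sorted: 258, 298, 312, 323, 335, 398, 439, 508, 602, 696, 704, 769, 784, 819, 910.
n = 15.
Position = ⌈5/100 · 15⌉ = ⌈0.75⌉ = 1.
The value at rank 1 is 258.

258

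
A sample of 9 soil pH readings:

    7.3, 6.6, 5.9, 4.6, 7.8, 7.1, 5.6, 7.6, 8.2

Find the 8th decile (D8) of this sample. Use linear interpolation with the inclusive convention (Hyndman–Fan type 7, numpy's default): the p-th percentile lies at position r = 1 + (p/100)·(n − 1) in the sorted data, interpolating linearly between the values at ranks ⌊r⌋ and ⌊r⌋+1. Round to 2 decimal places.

Sorted: 4.6, 5.6, 5.9, 6.6, 7.1, 7.3, 7.6, 7.8, 8.2.
n = 9.
r = 1 + (80/100)·(9 − 1) = 1 + 6.4 = 7.4.
Rank 7 is 7.6 and rank 8 is 7.8.
Interpolate: 7.6 + 0.4·(7.8 − 7.6) = 7.6 + 0.4·0.2 = 7.68.

7.68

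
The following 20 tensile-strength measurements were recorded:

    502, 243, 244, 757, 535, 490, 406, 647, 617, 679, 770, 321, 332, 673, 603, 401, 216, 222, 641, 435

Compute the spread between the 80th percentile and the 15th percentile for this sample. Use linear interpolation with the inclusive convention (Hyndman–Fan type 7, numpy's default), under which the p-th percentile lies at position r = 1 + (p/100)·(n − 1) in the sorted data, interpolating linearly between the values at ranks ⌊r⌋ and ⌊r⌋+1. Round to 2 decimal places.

Sorted: 216, 222, 243, 244, 321, 332, 401, 406, 435, 490, 502, 535, 603, 617, 641, 647, 673, 679, 757, 770.
n = 20.
P15: r = 3.85; ranks 3–4 are 243, 244; interpolating gives 243.85.
P80: r = 16.2; ranks 16–17 are 647, 673; interpolating gives 652.2.
Difference: 652.2 − 243.85 = 408.35.

408.35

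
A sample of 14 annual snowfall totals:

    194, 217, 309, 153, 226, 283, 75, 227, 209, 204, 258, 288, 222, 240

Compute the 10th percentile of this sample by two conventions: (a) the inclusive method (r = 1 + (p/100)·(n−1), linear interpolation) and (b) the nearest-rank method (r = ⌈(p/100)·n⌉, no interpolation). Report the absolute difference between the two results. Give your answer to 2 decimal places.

Sorted: 75, 153, 194, 204, 209, 217, 222, 226, 227, 240, 258, 283, 288, 309.
n = 14.
(a) r = 2.3; between ranks 2 (153) and 3 (194): 165.3.
(b) the nearest-rank method: rank 2 → 153.
|165.3 − 153| = 12.3.

12.30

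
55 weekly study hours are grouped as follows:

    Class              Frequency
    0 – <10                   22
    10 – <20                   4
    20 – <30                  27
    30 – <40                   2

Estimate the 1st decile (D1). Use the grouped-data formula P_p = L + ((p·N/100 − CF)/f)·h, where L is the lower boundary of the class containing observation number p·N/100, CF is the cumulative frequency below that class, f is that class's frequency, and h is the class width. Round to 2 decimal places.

N = 55; target position k = 10/100 · 55 = 5.5.
Cumulative frequencies: 22, 26, 53, 55.
Observation 5.5 falls in the class 0 – <10.
L = 0, CF = 0, f = 22, h = 10.
P10 = 0 + ((5.5 − 0)/22)·10 = 0 + 2.5 = 2.5.

2.50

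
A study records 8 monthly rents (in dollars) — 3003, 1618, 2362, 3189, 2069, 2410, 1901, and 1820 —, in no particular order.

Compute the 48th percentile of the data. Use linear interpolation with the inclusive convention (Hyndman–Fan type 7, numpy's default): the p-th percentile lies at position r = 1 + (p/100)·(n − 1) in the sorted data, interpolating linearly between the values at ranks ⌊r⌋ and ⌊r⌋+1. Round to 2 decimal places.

2174.48

Sorted: 1618, 1820, 1901, 2069, 2362, 2410, 3003, 3189.
n = 8.
r = 1 + (48/100)·(8 − 1) = 1 + 3.36 = 4.36.
Rank 4 is 2069 and rank 5 is 2362.
Interpolate: 2069 + 0.36·(2362 − 2069) = 2069 + 0.36·293 = 2174.48.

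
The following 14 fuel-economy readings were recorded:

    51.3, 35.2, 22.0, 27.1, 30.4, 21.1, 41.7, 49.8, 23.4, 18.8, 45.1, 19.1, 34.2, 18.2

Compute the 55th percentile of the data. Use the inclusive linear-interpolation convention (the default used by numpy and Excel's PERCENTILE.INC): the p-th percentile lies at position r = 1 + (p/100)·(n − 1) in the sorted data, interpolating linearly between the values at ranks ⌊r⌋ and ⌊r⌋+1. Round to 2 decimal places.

Sorted: 18.2, 18.8, 19.1, 21.1, 22.0, 23.4, 27.1, 30.4, 34.2, 35.2, 41.7, 45.1, 49.8, 51.3.
n = 14.
r = 1 + (55/100)·(14 − 1) = 1 + 7.15 = 8.15.
Rank 8 is 30.4 and rank 9 is 34.2.
Interpolate: 30.4 + 0.15·(34.2 − 30.4) = 30.4 + 0.15·3.8 = 30.97.

30.97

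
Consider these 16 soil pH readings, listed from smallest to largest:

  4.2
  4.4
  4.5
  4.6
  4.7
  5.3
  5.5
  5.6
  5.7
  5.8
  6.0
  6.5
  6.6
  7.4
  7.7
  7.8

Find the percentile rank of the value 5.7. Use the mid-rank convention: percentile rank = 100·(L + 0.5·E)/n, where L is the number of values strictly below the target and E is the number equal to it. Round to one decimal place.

Count below 5.7: L = 8; count equal: E = 1; n = 16.
Percentile rank = 100·(8 + 0.5·1)/16 = 100·8.5/16 = 53.12.

53.1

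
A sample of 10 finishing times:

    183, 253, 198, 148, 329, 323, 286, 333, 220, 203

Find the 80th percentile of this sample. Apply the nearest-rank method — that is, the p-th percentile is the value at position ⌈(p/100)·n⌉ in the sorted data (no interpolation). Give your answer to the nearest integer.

323

Sorted: 148, 183, 198, 203, 220, 253, 286, 323, 329, 333.
n = 10.
Position = ⌈80/100 · 10⌉ = ⌈8⌉ = 8.
The value at rank 8 is 323.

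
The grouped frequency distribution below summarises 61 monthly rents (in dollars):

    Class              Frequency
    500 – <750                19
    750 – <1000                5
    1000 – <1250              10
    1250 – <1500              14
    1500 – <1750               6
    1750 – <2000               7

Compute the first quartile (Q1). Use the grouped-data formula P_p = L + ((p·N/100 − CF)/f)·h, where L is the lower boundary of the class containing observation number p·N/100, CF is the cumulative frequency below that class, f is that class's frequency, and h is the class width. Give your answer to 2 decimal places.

700.66

N = 61; target position k = 25/100 · 61 = 15.25.
Cumulative frequencies: 19, 24, 34, 48, 54, 61.
Observation 15.25 falls in the class 500 – <750.
L = 500, CF = 0, f = 19, h = 250.
P25 = 500 + ((15.25 − 0)/19)·250 = 500 + 200.658 = 700.658.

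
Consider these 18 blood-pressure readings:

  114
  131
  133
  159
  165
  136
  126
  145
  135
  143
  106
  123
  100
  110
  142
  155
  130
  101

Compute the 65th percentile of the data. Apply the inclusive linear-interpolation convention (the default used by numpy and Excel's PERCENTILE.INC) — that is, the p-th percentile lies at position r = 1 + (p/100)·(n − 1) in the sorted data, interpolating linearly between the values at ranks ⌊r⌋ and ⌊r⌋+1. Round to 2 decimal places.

Sorted: 100, 101, 106, 110, 114, 123, 126, 130, 131, 133, 135, 136, 142, 143, 145, 155, 159, 165.
n = 18.
r = 1 + (65/100)·(18 − 1) = 1 + 11.05 = 12.05.
Rank 12 is 136 and rank 13 is 142.
Interpolate: 136 + 0.05·(142 − 136) = 136 + 0.05·6 = 136.3.

136.30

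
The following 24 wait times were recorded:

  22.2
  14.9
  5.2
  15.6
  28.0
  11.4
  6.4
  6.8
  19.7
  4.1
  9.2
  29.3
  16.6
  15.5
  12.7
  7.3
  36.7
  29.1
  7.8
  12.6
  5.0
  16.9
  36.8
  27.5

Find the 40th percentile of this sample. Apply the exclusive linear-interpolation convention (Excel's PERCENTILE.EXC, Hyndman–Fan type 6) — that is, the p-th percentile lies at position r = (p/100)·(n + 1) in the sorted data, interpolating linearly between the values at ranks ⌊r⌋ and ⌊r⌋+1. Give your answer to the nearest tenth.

12.6

Sorted: 4.1, 5.0, 5.2, 6.4, 6.8, 7.3, 7.8, 9.2, 11.4, 12.6, 12.7, 14.9, 15.5, 15.6, 16.6, 16.9, 19.7, 22.2, 27.5, 28.0, 29.1, 29.3, 36.7, 36.8.
n = 24.
r = (40/100)·(24 + 1) = 10.
r is an integer, so P40 is the value at rank 10: 12.6.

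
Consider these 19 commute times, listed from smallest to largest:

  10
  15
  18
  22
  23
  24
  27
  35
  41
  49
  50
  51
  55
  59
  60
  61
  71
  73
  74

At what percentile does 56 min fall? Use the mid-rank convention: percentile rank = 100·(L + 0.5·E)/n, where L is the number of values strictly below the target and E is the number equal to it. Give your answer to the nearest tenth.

68.4

Count below 56: L = 13; count equal: E = 0; n = 19.
Percentile rank = 100·(13 + 0.5·0)/19 = 100·13/19 = 68.42.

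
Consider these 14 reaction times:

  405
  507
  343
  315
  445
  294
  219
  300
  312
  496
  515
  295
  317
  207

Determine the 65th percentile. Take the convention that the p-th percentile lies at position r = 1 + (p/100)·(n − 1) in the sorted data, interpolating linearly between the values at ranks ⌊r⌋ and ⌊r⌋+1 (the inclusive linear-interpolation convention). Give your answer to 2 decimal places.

Sorted: 207, 219, 294, 295, 300, 312, 315, 317, 343, 405, 445, 496, 507, 515.
n = 14.
r = 1 + (65/100)·(14 − 1) = 1 + 8.45 = 9.45.
Rank 9 is 343 and rank 10 is 405.
Interpolate: 343 + 0.45·(405 − 343) = 343 + 0.45·62 = 370.9.

370.90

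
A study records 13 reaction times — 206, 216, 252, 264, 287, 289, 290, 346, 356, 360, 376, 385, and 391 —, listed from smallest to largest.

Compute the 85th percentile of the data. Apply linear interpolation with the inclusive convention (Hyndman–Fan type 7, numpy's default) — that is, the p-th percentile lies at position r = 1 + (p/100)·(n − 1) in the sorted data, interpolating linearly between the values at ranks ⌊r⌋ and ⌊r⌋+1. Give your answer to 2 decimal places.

n = 13.
r = 1 + (85/100)·(13 − 1) = 1 + 10.2 = 11.2.
Rank 11 is 376 and rank 12 is 385.
Interpolate: 376 + 0.2·(385 − 376) = 376 + 0.2·9 = 377.8.

377.80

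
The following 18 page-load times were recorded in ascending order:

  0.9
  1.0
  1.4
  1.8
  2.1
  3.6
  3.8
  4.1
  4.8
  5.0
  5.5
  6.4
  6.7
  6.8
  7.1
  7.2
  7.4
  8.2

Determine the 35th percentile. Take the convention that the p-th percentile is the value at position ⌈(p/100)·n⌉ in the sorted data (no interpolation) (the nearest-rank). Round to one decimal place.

3.8

n = 18.
Position = ⌈35/100 · 18⌉ = ⌈6.3⌉ = 7.
The value at rank 7 is 3.8.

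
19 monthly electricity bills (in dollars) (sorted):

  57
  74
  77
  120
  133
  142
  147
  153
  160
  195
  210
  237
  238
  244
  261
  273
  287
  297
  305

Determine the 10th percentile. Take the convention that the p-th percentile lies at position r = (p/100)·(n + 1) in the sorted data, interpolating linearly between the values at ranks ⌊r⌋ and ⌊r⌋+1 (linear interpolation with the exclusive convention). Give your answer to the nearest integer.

n = 19.
r = (10/100)·(19 + 1) = 2.
r is an integer, so P10 is the value at rank 2: 74.

74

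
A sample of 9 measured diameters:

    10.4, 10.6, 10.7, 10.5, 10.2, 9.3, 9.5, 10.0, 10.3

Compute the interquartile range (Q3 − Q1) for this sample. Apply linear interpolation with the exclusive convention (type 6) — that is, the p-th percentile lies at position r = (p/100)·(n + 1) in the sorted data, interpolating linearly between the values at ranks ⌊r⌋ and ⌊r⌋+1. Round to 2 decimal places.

0.80

Sorted: 9.3, 9.5, 10.0, 10.2, 10.3, 10.4, 10.5, 10.6, 10.7.
n = 9.
P25: r = 2.5; ranks 2–3 are 9.5, 10.0; interpolating gives 9.75.
P75: r = 7.5; ranks 7–8 are 10.5, 10.6; interpolating gives 10.55.
Difference: 10.55 − 9.75 = 0.8.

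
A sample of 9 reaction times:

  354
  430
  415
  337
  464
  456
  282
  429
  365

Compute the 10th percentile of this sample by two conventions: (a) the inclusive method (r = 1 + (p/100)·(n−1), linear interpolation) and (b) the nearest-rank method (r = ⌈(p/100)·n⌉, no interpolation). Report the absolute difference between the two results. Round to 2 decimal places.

Sorted: 282, 337, 354, 365, 415, 429, 430, 456, 464.
n = 9.
(a) r = 1.8; between ranks 1 (282) and 2 (337): 326.
(b) the nearest-rank method: rank 1 → 282.
|326 − 282| = 44.

44.00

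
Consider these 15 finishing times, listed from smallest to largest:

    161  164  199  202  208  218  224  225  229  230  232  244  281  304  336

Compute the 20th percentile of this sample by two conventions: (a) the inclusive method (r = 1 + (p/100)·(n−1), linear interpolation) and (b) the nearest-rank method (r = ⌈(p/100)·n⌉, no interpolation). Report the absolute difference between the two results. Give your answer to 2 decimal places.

2.40

n = 15.
(a) r = 3.8; between ranks 3 (199) and 4 (202): 201.4.
(b) the nearest-rank method: rank 3 → 199.
|201.4 − 199| = 2.4.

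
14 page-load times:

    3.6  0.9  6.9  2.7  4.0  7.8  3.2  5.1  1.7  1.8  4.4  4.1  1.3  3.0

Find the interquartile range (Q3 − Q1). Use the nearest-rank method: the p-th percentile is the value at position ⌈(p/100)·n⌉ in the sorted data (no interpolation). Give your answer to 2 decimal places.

Sorted: 0.9, 1.3, 1.7, 1.8, 2.7, 3.0, 3.2, 3.6, 4.0, 4.1, 4.4, 5.1, 6.9, 7.8.
n = 14.
P25: rank ⌈25/100·14⌉ = 4 → 1.8.
P75: rank ⌈75/100·14⌉ = 11 → 4.4.
Difference: 4.4 − 1.8 = 2.6.

2.60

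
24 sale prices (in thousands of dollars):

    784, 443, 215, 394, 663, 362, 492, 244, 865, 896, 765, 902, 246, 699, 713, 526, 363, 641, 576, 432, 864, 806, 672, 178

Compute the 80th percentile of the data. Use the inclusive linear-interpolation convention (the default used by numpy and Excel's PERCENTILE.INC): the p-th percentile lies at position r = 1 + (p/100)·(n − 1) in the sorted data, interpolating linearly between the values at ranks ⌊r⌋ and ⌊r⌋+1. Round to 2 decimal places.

792.80

Sorted: 178, 215, 244, 246, 362, 363, 394, 432, 443, 492, 526, 576, 641, 663, 672, 699, 713, 765, 784, 806, 864, 865, 896, 902.
n = 24.
r = 1 + (80/100)·(24 − 1) = 1 + 18.4 = 19.4.
Rank 19 is 784 and rank 20 is 806.
Interpolate: 784 + 0.4·(806 − 784) = 784 + 0.4·22 = 792.8.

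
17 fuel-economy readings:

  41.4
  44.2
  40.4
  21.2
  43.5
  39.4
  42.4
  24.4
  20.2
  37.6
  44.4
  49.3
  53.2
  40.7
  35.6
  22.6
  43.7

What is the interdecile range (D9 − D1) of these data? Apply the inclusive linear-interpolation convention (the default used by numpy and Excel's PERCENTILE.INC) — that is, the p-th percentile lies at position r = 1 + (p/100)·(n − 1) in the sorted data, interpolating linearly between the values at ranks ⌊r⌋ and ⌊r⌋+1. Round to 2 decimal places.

Sorted: 20.2, 21.2, 22.6, 24.4, 35.6, 37.6, 39.4, 40.4, 40.7, 41.4, 42.4, 43.5, 43.7, 44.2, 44.4, 49.3, 53.2.
n = 17.
P10: r = 2.6; ranks 2–3 are 21.2, 22.6; interpolating gives 22.04.
P90: r = 15.4; ranks 15–16 are 44.4, 49.3; interpolating gives 46.36.
Difference: 46.36 − 22.04 = 24.32.

24.32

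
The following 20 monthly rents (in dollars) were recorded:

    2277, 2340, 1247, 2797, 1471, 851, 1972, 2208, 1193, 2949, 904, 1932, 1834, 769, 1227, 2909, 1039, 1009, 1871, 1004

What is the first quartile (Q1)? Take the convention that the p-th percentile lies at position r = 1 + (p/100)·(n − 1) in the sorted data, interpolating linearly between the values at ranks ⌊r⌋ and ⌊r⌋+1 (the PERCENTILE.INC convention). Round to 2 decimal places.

1031.50

Sorted: 769, 851, 904, 1004, 1009, 1039, 1193, 1227, 1247, 1471, 1834, 1871, 1932, 1972, 2208, 2277, 2340, 2797, 2909, 2949.
n = 20.
r = 1 + (25/100)·(20 − 1) = 1 + 4.75 = 5.75.
Rank 5 is 1009 and rank 6 is 1039.
Interpolate: 1009 + 0.75·(1039 − 1009) = 1009 + 0.75·30 = 1031.5.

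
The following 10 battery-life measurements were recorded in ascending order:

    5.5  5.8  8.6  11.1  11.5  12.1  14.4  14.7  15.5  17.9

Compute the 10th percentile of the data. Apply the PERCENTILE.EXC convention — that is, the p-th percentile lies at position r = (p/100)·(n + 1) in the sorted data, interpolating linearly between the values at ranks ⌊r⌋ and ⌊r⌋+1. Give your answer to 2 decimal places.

5.53

n = 10.
r = (10/100)·(10 + 1) = 1.1.
Rank 1 is 5.5 and rank 2 is 5.8.
Interpolate: 5.5 + 0.1·(5.8 − 5.5) = 5.5 + 0.1·0.3 = 5.53.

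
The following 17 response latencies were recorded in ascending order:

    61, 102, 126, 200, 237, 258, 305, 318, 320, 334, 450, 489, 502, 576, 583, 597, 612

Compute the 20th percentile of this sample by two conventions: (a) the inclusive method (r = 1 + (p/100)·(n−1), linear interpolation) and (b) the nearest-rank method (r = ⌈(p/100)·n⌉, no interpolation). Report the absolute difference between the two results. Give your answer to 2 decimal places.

7.40

n = 17.
(a) r = 4.2; between ranks 4 (200) and 5 (237): 207.4.
(b) the nearest-rank method: rank 4 → 200.
|207.4 − 200| = 7.4.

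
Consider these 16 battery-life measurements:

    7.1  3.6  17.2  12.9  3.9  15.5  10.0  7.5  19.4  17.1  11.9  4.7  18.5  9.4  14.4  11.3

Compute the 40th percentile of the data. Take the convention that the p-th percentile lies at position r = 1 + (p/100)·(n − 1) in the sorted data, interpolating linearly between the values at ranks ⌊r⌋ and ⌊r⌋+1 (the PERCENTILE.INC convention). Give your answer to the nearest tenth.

10.0

Sorted: 3.6, 3.9, 4.7, 7.1, 7.5, 9.4, 10.0, 11.3, 11.9, 12.9, 14.4, 15.5, 17.1, 17.2, 18.5, 19.4.
n = 16.
r = 1 + (40/100)·(16 − 1) = 1 + 6 = 7.
r is an integer, so P40 is the value at rank 7: 10.0.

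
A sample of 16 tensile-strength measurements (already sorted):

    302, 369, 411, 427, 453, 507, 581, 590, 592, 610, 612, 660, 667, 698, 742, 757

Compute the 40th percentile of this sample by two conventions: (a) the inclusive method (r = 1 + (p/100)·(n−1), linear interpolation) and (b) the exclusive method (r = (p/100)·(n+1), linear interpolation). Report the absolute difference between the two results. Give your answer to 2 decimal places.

14.80

n = 16.
(a) r = 7 → value at rank 7 = 581.
(b) r = 6.8; between ranks 6 (507) and 7 (581): 566.2.
|581 − 566.2| = 14.8.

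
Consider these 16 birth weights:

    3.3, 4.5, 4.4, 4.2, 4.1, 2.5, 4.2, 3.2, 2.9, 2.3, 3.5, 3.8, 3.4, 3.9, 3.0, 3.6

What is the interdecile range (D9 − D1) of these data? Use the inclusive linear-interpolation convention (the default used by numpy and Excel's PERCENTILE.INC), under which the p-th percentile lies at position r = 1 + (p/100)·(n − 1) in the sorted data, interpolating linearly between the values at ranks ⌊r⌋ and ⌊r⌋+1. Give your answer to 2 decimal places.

1.60

Sorted: 2.3, 2.5, 2.9, 3.0, 3.2, 3.3, 3.4, 3.5, 3.6, 3.8, 3.9, 4.1, 4.2, 4.2, 4.4, 4.5.
n = 16.
P10: r = 2.5; ranks 2–3 are 2.5, 2.9; interpolating gives 2.7.
P90: r = 14.5; ranks 14–15 are 4.2, 4.4; interpolating gives 4.3.
Difference: 4.3 − 2.7 = 1.6.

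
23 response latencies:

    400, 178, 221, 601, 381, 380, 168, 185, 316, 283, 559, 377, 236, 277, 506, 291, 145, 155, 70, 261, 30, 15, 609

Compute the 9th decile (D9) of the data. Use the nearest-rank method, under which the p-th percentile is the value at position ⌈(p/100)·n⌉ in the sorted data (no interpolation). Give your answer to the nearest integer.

Sorted: 15, 30, 70, 145, 155, 168, 178, 185, 221, 236, 261, 277, 283, 291, 316, 377, 380, 381, 400, 506, 559, 601, 609.
n = 23.
Position = ⌈90/100 · 23⌉ = ⌈20.7⌉ = 21.
The value at rank 21 is 559.

559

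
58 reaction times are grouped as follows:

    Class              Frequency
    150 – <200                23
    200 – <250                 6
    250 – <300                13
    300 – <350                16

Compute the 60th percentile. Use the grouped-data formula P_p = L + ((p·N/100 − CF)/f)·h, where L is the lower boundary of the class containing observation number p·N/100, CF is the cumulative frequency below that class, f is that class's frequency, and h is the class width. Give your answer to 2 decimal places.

272.31

N = 58; target position k = 60/100 · 58 = 34.8.
Cumulative frequencies: 23, 29, 42, 58.
Observation 34.8 falls in the class 250 – <300.
L = 250, CF = 29, f = 13, h = 50.
P60 = 250 + ((34.8 − 29)/13)·50 = 250 + 22.3077 = 272.308.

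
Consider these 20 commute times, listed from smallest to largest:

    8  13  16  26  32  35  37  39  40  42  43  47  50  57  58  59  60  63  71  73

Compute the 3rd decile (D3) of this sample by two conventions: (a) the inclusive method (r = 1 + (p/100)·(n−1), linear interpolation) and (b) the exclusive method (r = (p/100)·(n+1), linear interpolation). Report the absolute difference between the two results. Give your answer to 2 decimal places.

n = 20.
(a) r = 6.7; between ranks 6 (35) and 7 (37): 36.4.
(b) r = 6.3; between ranks 6 (35) and 7 (37): 35.6.
|36.4 − 35.6| = 0.8.

0.80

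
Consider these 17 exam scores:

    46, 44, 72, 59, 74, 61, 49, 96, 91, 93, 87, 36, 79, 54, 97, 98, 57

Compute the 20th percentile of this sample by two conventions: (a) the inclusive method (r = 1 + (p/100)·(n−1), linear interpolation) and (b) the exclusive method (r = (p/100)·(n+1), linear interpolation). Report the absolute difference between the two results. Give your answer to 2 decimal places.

Sorted: 36, 44, 46, 49, 54, 57, 59, 61, 72, 74, 79, 87, 91, 93, 96, 97, 98.
n = 17.
(a) r = 4.2; between ranks 4 (49) and 5 (54): 50.
(b) r = 3.6; between ranks 3 (46) and 4 (49): 47.8.
|50 − 47.8| = 2.2.

2.20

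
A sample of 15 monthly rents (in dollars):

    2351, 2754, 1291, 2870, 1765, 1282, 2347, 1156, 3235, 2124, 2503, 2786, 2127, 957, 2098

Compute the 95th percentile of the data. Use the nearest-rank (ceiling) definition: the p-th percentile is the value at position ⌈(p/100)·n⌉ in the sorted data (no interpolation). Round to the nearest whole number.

Sorted: 957, 1156, 1282, 1291, 1765, 2098, 2124, 2127, 2347, 2351, 2503, 2754, 2786, 2870, 3235.
n = 15.
Position = ⌈95/100 · 15⌉ = ⌈14.25⌉ = 15.
The value at rank 15 is 3235.

3235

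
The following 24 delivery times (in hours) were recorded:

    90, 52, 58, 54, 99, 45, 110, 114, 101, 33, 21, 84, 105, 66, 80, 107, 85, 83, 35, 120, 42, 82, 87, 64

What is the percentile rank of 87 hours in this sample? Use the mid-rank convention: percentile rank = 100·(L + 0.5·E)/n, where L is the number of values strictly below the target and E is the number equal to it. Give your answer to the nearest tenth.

Sorted: 21, 33, 35, 42, 45, 52, 54, 58, 64, 66, 80, 82, 83, 84, 85, 87, 90, 99, 101, 105, 107, 110, 114, 120.
Count below 87: L = 15; count equal: E = 1; n = 24.
Percentile rank = 100·(15 + 0.5·1)/24 = 100·15.5/24 = 64.58.

64.6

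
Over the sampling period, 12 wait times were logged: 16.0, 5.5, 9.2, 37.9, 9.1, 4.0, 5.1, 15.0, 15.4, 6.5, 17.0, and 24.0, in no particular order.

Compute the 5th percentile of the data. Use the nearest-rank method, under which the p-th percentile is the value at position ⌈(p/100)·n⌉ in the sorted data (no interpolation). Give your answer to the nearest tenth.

4.0

Sorted: 4.0, 5.1, 5.5, 6.5, 9.1, 9.2, 15.0, 15.4, 16.0, 17.0, 24.0, 37.9.
n = 12.
Position = ⌈5/100 · 12⌉ = ⌈0.6⌉ = 1.
The value at rank 1 is 4.0.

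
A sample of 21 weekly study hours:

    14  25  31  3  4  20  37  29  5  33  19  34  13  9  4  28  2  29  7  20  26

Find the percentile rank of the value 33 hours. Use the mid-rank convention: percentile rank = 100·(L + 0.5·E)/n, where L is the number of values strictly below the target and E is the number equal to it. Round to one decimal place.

Sorted: 2, 3, 4, 4, 5, 7, 9, 13, 14, 19, 20, 20, 25, 26, 28, 29, 29, 31, 33, 34, 37.
Count below 33: L = 18; count equal: E = 1; n = 21.
Percentile rank = 100·(18 + 0.5·1)/21 = 100·18.5/21 = 88.1.

88.1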